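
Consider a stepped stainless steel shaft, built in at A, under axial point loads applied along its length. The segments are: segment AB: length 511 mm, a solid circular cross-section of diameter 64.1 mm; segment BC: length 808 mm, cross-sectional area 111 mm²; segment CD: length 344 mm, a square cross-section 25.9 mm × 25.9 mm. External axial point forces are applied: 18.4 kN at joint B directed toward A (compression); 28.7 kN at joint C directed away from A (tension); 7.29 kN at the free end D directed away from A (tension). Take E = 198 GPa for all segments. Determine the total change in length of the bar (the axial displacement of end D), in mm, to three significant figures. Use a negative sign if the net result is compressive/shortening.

Internal axial forces (sectioning from the free end, tension +): N_CD = 7.29 kN, N_BC = 35.99 kN, N_AB = 17.59 kN.
A_AB = 3227 mm².
A_CD = 670.8 mm².
δ_AB = 17590·511/(3227·198000) = 0.01407 mm
δ_BC = 35990·808/(111·198000) = 1.323 mm
δ_CD = 7290·344/(670.8·198000) = 0.01888 mm
δ = Σδ_i = 1.356 mm.

1.36 mm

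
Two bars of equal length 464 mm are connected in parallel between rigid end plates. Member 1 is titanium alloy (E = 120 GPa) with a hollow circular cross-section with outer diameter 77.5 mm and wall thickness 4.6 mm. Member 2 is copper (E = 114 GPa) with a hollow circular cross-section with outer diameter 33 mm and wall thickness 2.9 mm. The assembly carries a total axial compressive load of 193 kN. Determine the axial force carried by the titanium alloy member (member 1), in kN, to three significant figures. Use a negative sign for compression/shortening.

-155 kN

A_1 = 1054 mm².
A_2 = 274.2 mm².
Equal strain + equilibrium ⇒ each member carries load in proportion to AE: A₁E₁ = 126400000 N, A₂E₂ = 31260000 N, ΣAE = 157700000 N.
F₁ = P·A₁E₁/ΣAE = -193000·126400000/157700000 = -154700 N.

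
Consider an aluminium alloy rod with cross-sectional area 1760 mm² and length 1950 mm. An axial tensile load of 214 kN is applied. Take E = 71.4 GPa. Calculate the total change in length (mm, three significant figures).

δ_mech = NL/(AE) = 214000·1950/(1760·71400) = 3.321 mm.

3.32 mm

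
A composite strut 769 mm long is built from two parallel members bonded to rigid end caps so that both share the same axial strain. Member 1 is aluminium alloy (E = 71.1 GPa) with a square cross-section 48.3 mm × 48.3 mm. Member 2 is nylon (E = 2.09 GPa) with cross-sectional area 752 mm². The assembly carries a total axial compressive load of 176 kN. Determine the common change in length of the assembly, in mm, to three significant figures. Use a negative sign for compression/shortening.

-0.808 mm

A_1 = 2333 mm².
Equal strain + equilibrium ⇒ each member carries load in proportion to AE: A₁E₁ = 165900000 N, A₂E₂ = 1572000 N, ΣAE = 167400000 N.
δ = PL/ΣAE = -176000·769/167400000 = -0.8083 mm.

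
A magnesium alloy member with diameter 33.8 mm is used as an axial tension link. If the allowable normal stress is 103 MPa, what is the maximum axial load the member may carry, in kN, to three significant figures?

A = 897.3 mm².
P_max = σ_allow · A = 103 · 897.3 = 92420 N = 92.42 kN.

92.4 kN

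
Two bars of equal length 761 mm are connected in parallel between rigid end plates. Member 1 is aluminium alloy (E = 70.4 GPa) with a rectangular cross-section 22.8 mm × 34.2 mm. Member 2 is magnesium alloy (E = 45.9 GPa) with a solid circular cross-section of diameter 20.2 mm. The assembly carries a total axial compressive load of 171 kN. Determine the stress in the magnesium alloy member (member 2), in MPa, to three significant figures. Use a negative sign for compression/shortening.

A_1 = 779.8 mm².
A_2 = 320.5 mm².
Equal strain + equilibrium ⇒ each member carries load in proportion to AE: A₁E₁ = 54900000 N, A₂E₂ = 14710000 N, ΣAE = 69600000 N.
σ₂ = P·E₂/ΣAE = -171000·45900/69600000 = -112.8 MPa.

-113 MPa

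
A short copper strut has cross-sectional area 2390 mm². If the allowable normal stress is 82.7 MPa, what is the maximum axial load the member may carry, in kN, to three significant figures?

P_max = σ_allow · A = 82.7 · 2390 = 197700 N = 197.7 kN.

198 kN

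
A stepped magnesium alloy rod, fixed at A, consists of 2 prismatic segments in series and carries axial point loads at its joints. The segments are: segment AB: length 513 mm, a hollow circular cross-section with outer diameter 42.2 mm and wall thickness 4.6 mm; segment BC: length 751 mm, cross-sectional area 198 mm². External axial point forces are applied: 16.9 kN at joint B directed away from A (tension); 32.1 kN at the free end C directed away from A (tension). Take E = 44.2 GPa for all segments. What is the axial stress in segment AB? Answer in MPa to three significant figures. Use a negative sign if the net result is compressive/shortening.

Internal axial forces (sectioning from the free end, tension +): N_BC = 32.1 kN, N_AB = 49 kN.
A_AB = 543.4 mm².
σ_AB = N_AB/A_AB = 49000/543.4 = 90.18 MPa.

90.2 MPa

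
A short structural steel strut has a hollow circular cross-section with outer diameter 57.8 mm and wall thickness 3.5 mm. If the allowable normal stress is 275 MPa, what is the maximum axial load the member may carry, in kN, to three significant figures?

A = 597.1 mm².
P_max = σ_allow · A = 275 · 597.1 = 164200 N = 164.2 kN.

164 kN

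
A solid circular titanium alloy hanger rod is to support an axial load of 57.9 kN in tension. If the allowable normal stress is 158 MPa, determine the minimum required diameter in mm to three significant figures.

Required area A ≥ P/σ_allow = 57900/158 = 366.5 mm².
For a solid circular section, d ≥ √(4A/π) = 21.6 mm.

21.6 mm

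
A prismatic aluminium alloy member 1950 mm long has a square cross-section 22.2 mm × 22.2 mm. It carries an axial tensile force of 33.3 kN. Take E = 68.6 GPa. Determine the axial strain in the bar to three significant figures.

9.85e-04

A = 492.8 mm².
σ = N/A = 67.57 MPa; ε = σ/E = 67.57/68600 = 9.849e-04.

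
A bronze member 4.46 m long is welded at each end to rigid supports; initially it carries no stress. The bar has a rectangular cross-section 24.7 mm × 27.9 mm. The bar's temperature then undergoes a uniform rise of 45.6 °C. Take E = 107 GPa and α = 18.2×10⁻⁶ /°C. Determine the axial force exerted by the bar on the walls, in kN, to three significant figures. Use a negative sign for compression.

-61.2 kN

Free thermal expansion αLΔT = 18.2e-6 · 4460 · 45.6 = 3.701 mm.
The walls impose strain ε = −(3.701)/4460 = -8.2992e-04; σ = Eε = 107000 · -8.2992e-04 = -88.8 MPa.
Wall reaction R = σ·A = -88.8·689.1 = -61200 N = -61.2 kN.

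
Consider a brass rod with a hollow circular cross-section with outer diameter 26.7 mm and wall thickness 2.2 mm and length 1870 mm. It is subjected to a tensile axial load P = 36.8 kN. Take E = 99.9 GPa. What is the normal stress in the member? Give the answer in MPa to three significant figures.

217 MPa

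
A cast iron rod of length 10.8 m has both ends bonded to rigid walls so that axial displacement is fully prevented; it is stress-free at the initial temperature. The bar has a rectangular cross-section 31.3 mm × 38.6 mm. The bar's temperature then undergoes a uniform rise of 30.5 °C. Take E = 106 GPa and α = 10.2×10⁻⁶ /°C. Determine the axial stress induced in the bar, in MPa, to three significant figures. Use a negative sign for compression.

Free thermal expansion αLΔT = 10.2e-6 · 10800 · 30.5 = 3.36 mm.
The walls impose strain ε = −(3.36)/10800 = -3.1110e-04; σ = Eε = 106000 · -3.1110e-04 = -32.98 MPa.

-33.0 MPa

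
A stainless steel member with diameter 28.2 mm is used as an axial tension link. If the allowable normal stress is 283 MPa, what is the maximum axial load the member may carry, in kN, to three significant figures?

177 kN

A = 624.6 mm².
P_max = σ_allow · A = 283 · 624.6 = 176800 N = 176.8 kN.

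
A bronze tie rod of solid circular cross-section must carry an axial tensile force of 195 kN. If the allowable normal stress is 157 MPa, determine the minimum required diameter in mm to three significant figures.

39.8 mm

Required area A ≥ P/σ_allow = 195000/157 = 1242 mm².
For a solid circular section, d ≥ √(4A/π) = 39.77 mm.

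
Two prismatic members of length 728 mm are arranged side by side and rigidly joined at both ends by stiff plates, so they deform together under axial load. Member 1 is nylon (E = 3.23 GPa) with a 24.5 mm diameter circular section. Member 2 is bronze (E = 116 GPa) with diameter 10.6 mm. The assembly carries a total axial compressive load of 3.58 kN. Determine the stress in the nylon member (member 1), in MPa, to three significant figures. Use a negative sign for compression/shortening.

A_1 = 471.4 mm².
A_2 = 88.25 mm².
Equal strain + equilibrium ⇒ each member carries load in proportion to AE: A₁E₁ = 1523000 N, A₂E₂ = 10240000 N, ΣAE = 11760000 N.
σ₁ = P·E₁/ΣAE = -3580·3230/11760000 = -0.9833 MPa.

-0.983 MPa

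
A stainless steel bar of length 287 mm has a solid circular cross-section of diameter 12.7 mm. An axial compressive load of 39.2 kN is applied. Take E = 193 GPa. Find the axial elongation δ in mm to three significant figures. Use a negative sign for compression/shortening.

-0.460 mm

A = 126.7 mm².
δ_mech = NL/(AE) = -39200·287/(126.7·193000) = -0.4602 mm.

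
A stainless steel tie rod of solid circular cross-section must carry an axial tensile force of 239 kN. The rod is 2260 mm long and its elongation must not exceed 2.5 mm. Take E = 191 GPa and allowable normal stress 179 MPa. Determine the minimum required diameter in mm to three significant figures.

Required area A ≥ P/σ_allow = 239000/179 = 1335 mm².
For a solid circular section, d ≥ √(4A/π) = 41.23 mm.
Elongation limit: A ≥ PL/(Eδ_allow) = 239000·2260/(191000·2.5) = 1131 mm² ⇒ d ≥ 37.95 mm.
The stress limit governs.

41.2 mm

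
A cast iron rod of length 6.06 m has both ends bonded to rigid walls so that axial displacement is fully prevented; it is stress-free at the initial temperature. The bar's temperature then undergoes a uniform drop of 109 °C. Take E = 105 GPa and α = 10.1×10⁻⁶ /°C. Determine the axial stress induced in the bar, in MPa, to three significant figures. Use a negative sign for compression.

116 MPa

Free thermal expansion αLΔT = 10.1e-6 · 6060 · -109 = -6.671 mm.
The walls impose strain ε = −(-6.671)/6060 = 1.1009e-03; σ = Eε = 105000 · 1.1009e-03 = 115.6 MPa.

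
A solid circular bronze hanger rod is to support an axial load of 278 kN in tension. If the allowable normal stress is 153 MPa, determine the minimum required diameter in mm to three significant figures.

48.1 mm

Required area A ≥ P/σ_allow = 278000/153 = 1817 mm².
For a solid circular section, d ≥ √(4A/π) = 48.1 mm.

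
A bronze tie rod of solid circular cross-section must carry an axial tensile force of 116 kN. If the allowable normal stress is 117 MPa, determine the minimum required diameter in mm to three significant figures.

35.5 mm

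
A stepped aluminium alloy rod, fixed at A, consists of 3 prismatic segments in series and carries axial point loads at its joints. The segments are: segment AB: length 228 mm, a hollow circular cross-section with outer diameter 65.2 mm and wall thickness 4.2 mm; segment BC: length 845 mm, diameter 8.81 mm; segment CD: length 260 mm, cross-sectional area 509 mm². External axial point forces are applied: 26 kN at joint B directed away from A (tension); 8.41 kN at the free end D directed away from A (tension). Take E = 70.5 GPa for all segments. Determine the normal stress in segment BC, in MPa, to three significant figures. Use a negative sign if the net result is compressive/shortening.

138 MPa

Internal axial forces (sectioning from the free end, tension +): N_CD = 8.41 kN, N_BC = 8.41 kN, N_AB = 34.41 kN.
A_BC = 60.96 mm².
σ_BC = N_BC/A_BC = 8410/60.96 = 138 MPa.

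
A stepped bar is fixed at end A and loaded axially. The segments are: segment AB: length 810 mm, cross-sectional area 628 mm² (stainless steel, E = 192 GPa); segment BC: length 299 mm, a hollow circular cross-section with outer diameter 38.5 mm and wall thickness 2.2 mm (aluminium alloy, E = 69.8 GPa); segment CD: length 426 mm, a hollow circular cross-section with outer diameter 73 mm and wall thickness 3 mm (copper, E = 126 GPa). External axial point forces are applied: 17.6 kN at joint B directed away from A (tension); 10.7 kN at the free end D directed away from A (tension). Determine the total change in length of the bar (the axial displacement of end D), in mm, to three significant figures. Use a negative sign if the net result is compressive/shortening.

Internal axial forces (sectioning from the free end, tension +): N_CD = 10.7 kN, N_BC = 10.7 kN, N_AB = 28.3 kN.
A_BC = 250.9 mm².
A_CD = 659.7 mm².
δ_AB = 28300·810/(628·192000) = 0.1901 mm
δ_BC = 10700·299/(250.9·69800) = 0.1827 mm
δ_CD = 10700·426/(659.7·126000) = 0.05483 mm
δ = Σδ_i = 0.4276 mm.

0.428 mm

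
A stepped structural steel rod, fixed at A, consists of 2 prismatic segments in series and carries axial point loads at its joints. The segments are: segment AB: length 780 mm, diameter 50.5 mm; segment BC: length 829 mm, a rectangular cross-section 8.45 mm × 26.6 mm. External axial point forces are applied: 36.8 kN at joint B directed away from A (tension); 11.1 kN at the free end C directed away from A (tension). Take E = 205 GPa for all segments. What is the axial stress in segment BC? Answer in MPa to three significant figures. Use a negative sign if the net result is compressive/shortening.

Internal axial forces (sectioning from the free end, tension +): N_BC = 11.1 kN, N_AB = 47.9 kN.
A_BC = 224.8 mm².
σ_BC = N_BC/A_BC = 11100/224.8 = 49.38 MPa.

49.4 MPa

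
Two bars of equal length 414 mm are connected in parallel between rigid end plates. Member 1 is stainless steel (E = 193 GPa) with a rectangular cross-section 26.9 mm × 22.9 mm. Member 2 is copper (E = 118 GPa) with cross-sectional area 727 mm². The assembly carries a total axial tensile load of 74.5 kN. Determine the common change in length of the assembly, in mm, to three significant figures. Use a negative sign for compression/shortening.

0.151 mm

A_1 = 616 mm².
Equal strain + equilibrium ⇒ each member carries load in proportion to AE: A₁E₁ = 118900000 N, A₂E₂ = 85790000 N, ΣAE = 204700000 N.
δ = PL/ΣAE = 74500·414/204700000 = 0.1507 mm.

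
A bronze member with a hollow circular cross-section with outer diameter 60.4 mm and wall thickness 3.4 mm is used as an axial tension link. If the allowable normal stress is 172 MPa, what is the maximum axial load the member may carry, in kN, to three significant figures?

A = 608.8 mm².
P_max = σ_allow · A = 172 · 608.8 = 104700 N = 104.7 kN.

105 kN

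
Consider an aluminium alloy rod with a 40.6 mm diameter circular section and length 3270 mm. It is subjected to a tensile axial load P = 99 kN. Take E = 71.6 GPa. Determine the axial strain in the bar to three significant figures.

A = 1295 mm².
σ = N/A = 76.47 MPa; ε = σ/E = 76.47/71600 = 1.068e-03.

0.00107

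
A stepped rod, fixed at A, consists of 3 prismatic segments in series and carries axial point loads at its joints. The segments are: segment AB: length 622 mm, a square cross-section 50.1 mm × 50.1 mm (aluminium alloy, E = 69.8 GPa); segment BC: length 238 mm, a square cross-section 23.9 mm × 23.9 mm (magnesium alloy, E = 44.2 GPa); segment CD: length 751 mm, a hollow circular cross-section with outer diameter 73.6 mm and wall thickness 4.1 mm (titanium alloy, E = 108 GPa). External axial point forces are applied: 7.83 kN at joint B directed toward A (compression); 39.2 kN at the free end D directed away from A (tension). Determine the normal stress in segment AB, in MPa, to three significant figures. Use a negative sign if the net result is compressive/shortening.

12.5 MPa

Internal axial forces (sectioning from the free end, tension +): N_CD = 39.2 kN, N_BC = 39.2 kN, N_AB = 31.37 kN.
A_AB = 2510 mm².
σ_AB = N_AB/A_AB = 31370/2510 = 12.5 MPa.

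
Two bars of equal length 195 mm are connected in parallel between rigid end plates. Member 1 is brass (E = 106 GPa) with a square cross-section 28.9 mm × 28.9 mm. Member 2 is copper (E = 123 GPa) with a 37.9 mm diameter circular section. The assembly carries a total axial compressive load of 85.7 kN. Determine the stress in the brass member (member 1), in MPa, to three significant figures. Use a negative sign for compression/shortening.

-40.0 MPa

A_1 = 835.2 mm².
A_2 = 1128 mm².
Equal strain + equilibrium ⇒ each member carries load in proportion to AE: A₁E₁ = 88530000 N, A₂E₂ = 138800000 N, ΣAE = 227300000 N.
σ₁ = P·E₁/ΣAE = -85700·106000/227300000 = -39.97 MPa.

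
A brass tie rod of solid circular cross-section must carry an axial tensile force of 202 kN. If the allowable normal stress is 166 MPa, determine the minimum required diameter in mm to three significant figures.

Required area A ≥ P/σ_allow = 202000/166 = 1217 mm².
For a solid circular section, d ≥ √(4A/π) = 39.36 mm.

39.4 mm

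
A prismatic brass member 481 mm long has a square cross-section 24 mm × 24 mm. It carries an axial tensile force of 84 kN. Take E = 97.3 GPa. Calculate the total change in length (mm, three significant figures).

0.721 mm

A = 576 mm².
δ_mech = NL/(AE) = 84000·481/(576·97300) = 0.7209 mm.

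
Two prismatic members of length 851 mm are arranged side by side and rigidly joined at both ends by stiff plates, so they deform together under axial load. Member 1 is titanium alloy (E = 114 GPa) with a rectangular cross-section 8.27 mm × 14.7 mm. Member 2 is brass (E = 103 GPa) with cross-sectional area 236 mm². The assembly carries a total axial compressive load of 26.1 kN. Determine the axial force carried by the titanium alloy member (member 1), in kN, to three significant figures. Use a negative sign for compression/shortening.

-9.48 kN

A_1 = 121.6 mm².
Equal strain + equilibrium ⇒ each member carries load in proportion to AE: A₁E₁ = 13860000 N, A₂E₂ = 24310000 N, ΣAE = 38170000 N.
F₁ = P·A₁E₁/ΣAE = -26100·13860000/38170000 = -9477 N.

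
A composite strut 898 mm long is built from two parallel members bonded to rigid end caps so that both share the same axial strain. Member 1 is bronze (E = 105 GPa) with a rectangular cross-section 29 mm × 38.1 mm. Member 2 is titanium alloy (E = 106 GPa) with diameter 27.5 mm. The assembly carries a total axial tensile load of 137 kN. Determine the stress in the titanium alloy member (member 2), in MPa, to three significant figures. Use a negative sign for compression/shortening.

A_1 = 1105 mm².
A_2 = 594 mm².
Equal strain + equilibrium ⇒ each member carries load in proportion to AE: A₁E₁ = 116000000 N, A₂E₂ = 62960000 N, ΣAE = 179000000 N.
σ₂ = P·E₂/ΣAE = 137000·106000/179000000 = 81.14 MPa.

81.1 MPa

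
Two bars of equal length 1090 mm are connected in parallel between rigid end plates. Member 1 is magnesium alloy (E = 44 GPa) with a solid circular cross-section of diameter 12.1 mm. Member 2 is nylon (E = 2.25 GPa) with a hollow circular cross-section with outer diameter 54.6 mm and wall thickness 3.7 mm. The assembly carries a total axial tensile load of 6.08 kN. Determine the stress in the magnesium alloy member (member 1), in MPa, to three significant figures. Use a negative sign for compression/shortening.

41.9 MPa

A_1 = 115 mm².
A_2 = 591.7 mm².
Equal strain + equilibrium ⇒ each member carries load in proportion to AE: A₁E₁ = 5060000 N, A₂E₂ = 1331000 N, ΣAE = 6391000 N.
σ₁ = P·E₁/ΣAE = 6080·44000/6391000 = 41.86 MPa.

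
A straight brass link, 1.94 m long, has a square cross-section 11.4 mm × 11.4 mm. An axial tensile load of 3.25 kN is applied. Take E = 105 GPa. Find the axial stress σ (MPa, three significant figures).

25.0 MPa

A = 130 mm².
σ = N/A = 3250/130 = 25.01 MPa.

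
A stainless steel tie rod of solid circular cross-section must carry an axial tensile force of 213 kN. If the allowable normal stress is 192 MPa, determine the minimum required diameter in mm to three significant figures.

Required area A ≥ P/σ_allow = 213000/192 = 1109 mm².
For a solid circular section, d ≥ √(4A/π) = 37.58 mm.

37.6 mm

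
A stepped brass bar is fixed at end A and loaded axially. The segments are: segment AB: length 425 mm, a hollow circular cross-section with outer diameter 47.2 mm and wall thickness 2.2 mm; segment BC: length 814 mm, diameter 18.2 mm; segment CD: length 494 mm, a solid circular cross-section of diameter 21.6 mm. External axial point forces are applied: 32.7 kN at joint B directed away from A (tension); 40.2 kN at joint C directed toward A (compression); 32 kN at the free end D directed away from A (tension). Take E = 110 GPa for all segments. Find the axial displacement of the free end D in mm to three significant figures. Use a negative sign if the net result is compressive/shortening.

Internal axial forces (sectioning from the free end, tension +): N_CD = 32 kN, N_BC = -8.2 kN, N_AB = 24.5 kN.
A_AB = 311 mm².
A_BC = 260.2 mm².
A_CD = 366.4 mm².
δ_AB = 24500·425/(311·110000) = 0.3044 mm
δ_BC = -8200·814/(260.2·110000) = -0.2332 mm
δ_CD = 32000·494/(366.4·110000) = 0.3922 mm
δ = Σδ_i = 0.4633 mm.

0.463 mm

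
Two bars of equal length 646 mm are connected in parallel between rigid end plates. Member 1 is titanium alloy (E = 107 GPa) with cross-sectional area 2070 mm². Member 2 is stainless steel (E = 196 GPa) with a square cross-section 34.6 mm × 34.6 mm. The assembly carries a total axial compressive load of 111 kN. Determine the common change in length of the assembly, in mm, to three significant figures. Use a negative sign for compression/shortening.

A_2 = 1197 mm².
Equal strain + equilibrium ⇒ each member carries load in proportion to AE: A₁E₁ = 221500000 N, A₂E₂ = 234600000 N, ΣAE = 456100000 N.
δ = PL/ΣAE = -111000·646/456100000 = -0.1572 mm.

-0.157 mm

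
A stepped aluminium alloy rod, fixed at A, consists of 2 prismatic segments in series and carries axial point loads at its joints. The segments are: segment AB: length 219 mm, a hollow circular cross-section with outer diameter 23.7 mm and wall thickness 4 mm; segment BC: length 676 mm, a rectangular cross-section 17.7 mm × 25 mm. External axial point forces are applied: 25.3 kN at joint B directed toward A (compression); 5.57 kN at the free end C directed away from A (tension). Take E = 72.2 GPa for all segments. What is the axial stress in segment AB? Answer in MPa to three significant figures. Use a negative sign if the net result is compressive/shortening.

-79.7 MPa

Internal axial forces (sectioning from the free end, tension +): N_BC = 5.57 kN, N_AB = -19.73 kN.
A_AB = 247.6 mm².
σ_AB = N_AB/A_AB = -19730/247.6 = -79.7 MPa.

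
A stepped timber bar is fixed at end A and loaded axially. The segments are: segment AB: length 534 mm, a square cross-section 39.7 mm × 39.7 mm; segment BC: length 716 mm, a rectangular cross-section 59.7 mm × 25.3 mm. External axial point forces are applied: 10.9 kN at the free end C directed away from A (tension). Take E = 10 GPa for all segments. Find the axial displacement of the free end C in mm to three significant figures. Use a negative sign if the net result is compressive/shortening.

Internal axial forces (sectioning from the free end, tension +): N_BC = 10.9 kN, N_AB = 10.9 kN.
A_AB = 1576 mm².
A_BC = 1510 mm².
δ_AB = 10900·534/(1576·10000) = 0.3693 mm
δ_BC = 10900·716/(1510·10000) = 0.5167 mm
δ = Σδ_i = 0.886 mm.

0.886 mm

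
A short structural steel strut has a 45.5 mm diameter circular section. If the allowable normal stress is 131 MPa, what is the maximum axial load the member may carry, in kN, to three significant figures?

213 kN

A = 1626 mm².
P_max = σ_allow · A = 131 · 1626 = 213000 N = 213 kN.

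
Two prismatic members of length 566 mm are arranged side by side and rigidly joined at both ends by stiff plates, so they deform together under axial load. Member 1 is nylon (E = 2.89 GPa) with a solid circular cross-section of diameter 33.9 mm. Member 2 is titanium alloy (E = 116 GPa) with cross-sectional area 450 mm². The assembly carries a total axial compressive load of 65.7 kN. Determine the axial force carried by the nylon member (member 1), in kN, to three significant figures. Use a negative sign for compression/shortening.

A_1 = 902.6 mm².
Equal strain + equilibrium ⇒ each member carries load in proportion to AE: A₁E₁ = 2608000 N, A₂E₂ = 52200000 N, ΣAE = 54810000 N.
F₁ = P·A₁E₁/ΣAE = -65700·2608000/54810000 = -3127 N.

-3.13 kN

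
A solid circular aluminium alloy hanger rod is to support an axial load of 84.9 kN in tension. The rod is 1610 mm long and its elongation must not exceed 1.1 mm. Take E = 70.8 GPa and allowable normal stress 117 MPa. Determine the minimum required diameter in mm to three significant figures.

47.3 mm

Required area A ≥ P/σ_allow = 84900/117 = 725.6 mm².
For a solid circular section, d ≥ √(4A/π) = 30.4 mm.
Elongation limit: A ≥ PL/(Eδ_allow) = 84900·1610/(70800·1.1) = 1755 mm² ⇒ d ≥ 47.27 mm.
The elongation limit governs.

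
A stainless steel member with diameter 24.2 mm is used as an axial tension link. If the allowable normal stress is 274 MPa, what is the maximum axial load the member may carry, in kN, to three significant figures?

A = 460 mm².
P_max = σ_allow · A = 274 · 460 = 126000 N = 126 kN.

126 kN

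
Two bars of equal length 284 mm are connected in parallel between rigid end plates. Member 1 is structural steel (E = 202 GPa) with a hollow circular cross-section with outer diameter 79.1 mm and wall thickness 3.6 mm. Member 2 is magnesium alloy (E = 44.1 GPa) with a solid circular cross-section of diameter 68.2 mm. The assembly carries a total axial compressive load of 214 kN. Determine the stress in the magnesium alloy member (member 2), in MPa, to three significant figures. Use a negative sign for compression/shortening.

A_1 = 853.9 mm².
A_2 = 3653 mm².
Equal strain + equilibrium ⇒ each member carries load in proportion to AE: A₁E₁ = 172500000 N, A₂E₂ = 161100000 N, ΣAE = 333600000 N.
σ₂ = P·E₂/ΣAE = -214000·44100/333600000 = -28.29 MPa.

-28.3 MPa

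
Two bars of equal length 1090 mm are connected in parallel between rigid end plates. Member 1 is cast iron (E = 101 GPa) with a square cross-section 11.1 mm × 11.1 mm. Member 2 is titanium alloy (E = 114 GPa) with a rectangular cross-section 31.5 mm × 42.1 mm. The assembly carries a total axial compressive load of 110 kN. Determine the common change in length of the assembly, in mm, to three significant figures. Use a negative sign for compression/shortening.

-0.733 mm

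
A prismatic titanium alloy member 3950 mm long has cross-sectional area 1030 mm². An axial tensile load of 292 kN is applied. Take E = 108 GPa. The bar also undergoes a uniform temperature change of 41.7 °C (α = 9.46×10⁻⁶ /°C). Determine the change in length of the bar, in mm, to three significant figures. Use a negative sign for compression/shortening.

δ_mech = NL/(AE) = 292000·3950/(1030·108000) = 10.37 mm.
δ_thermal = αLΔT = 9.46e-6·3950·41.7 = 1.558 mm.
δ = δ_mech + δ_thermal = 11.93 mm.

11.9 mm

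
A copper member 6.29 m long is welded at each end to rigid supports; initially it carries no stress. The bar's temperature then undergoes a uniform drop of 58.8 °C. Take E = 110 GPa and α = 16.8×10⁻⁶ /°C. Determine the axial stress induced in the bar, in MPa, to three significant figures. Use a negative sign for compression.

109 MPa

Free thermal expansion αLΔT = 16.8e-6 · 6290 · -58.8 = -6.214 mm.
The walls impose strain ε = −(-6.214)/6290 = 9.8784e-04; σ = Eε = 110000 · 9.8784e-04 = 108.7 MPa.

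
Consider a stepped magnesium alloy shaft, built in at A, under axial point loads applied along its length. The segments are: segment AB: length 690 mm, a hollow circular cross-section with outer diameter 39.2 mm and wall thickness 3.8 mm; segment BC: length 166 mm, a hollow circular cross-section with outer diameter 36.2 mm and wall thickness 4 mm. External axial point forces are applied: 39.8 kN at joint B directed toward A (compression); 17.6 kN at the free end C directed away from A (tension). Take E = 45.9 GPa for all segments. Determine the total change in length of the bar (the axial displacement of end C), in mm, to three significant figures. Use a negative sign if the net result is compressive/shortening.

Internal axial forces (sectioning from the free end, tension +): N_BC = 17.6 kN, N_AB = -22.2 kN.
A_AB = 422.6 mm².
A_BC = 404.6 mm².
δ_AB = -22200·690/(422.6·45900) = -0.7897 mm
δ_BC = 17600·166/(404.6·45900) = 0.1573 mm
δ = Σδ_i = -0.6324 mm.

-0.632 mm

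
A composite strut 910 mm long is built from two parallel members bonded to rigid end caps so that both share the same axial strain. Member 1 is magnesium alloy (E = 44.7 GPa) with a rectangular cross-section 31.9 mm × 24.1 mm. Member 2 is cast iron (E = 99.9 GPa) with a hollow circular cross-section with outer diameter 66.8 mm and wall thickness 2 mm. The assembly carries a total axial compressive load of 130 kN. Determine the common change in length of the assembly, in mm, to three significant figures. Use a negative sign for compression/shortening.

-1.58 mm

A_1 = 768.8 mm².
A_2 = 407.2 mm².
Equal strain + equilibrium ⇒ each member carries load in proportion to AE: A₁E₁ = 34360000 N, A₂E₂ = 40670000 N, ΣAE = 75040000 N.
δ = PL/ΣAE = -130000·910/75040000 = -1.577 mm.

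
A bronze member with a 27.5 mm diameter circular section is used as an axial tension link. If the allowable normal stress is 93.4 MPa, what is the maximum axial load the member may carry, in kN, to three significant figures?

A = 594 mm².
P_max = σ_allow · A = 93.4 · 594 = 55480 N = 55.48 kN.

55.5 kN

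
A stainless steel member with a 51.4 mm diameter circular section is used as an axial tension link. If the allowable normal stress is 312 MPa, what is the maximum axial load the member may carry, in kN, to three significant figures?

647 kN

A = 2075 mm².
P_max = σ_allow · A = 312 · 2075 = 647400 N = 647.4 kN.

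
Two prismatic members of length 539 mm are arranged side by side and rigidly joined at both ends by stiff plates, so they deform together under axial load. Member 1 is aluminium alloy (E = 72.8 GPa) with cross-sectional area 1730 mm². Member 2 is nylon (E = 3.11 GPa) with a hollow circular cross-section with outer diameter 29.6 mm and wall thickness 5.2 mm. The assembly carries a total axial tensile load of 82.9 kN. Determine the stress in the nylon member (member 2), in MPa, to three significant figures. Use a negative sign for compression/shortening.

2.03 MPa

A_2 = 398.6 mm².
Equal strain + equilibrium ⇒ each member carries load in proportion to AE: A₁E₁ = 125900000 N, A₂E₂ = 1240000 N, ΣAE = 127200000 N.
σ₂ = P·E₂/ΣAE = 82900·3110/127200000 = 2.027 MPa.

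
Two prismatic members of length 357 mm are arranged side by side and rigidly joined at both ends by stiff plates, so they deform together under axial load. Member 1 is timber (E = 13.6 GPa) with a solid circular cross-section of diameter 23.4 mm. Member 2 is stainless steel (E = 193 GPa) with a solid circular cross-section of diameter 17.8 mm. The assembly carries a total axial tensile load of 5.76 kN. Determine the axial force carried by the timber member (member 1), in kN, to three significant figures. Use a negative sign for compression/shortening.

A_1 = 430.1 mm².
A_2 = 248.8 mm².
Equal strain + equilibrium ⇒ each member carries load in proportion to AE: A₁E₁ = 5849000 N, A₂E₂ = 48030000 N, ΣAE = 53880000 N.
F₁ = P·A₁E₁/ΣAE = 5760·5849000/53880000 = 625.3 N.

0.625 kN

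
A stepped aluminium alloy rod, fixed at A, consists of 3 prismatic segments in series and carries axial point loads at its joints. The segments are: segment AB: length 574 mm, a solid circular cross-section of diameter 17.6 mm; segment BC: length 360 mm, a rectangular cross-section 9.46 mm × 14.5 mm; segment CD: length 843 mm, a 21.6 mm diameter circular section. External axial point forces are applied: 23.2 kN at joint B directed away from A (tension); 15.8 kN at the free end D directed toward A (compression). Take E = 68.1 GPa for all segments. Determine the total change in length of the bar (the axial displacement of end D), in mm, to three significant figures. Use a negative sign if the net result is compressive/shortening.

-0.886 mm

Internal axial forces (sectioning from the free end, tension +): N_CD = -15.8 kN, N_BC = -15.8 kN, N_AB = 7.4 kN.
A_AB = 243.3 mm².
A_BC = 137.2 mm².
A_CD = 366.4 mm².
δ_AB = 7400·574/(243.3·68100) = 0.2564 mm
δ_BC = -15800·360/(137.2·68100) = -0.6089 mm
δ_CD = -15800·843/(366.4·68100) = -0.5338 mm
δ = Σδ_i = -0.8863 mm.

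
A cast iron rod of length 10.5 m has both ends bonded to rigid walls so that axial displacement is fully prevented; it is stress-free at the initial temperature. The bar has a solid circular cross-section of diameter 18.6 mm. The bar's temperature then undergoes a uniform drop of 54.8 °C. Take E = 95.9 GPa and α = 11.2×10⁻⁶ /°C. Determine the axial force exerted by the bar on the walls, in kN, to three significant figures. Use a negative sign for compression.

Free thermal expansion αLΔT = 11.2e-6 · 10500 · -54.8 = -6.444 mm.
The walls impose strain ε = −(-6.444)/10500 = 6.1376e-04; σ = Eε = 95900 · 6.1376e-04 = 58.86 MPa.
Wall reaction R = σ·A = 58.86·271.7 = 15990 N = 15.99 kN.

16.0 kN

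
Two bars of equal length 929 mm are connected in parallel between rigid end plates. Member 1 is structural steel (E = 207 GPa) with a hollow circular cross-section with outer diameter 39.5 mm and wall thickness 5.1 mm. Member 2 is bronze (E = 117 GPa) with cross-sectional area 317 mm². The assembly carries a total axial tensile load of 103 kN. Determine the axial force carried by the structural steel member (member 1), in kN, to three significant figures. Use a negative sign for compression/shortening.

77.7 kN

A_1 = 551.2 mm².
Equal strain + equilibrium ⇒ each member carries load in proportion to AE: A₁E₁ = 114100000 N, A₂E₂ = 37090000 N, ΣAE = 151200000 N.
F₁ = P·A₁E₁/ΣAE = 103000·114100000/151200000 = 77730 N.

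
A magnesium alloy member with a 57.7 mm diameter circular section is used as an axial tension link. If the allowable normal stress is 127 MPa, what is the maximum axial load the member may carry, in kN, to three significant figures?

332 kN

A = 2615 mm².
P_max = σ_allow · A = 127 · 2615 = 332100 N = 332.1 kN.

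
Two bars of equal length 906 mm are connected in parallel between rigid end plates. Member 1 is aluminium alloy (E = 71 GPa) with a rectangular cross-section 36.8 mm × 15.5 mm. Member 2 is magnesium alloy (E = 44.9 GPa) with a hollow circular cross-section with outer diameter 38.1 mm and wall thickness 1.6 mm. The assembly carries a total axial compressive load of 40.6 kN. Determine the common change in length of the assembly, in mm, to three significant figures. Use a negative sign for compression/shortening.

-0.755 mm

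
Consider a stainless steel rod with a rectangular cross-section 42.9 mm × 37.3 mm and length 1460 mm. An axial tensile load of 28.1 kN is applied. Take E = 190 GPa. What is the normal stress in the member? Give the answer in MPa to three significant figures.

A = 1600 mm².
σ = N/A = 28100/1600 = 17.56 MPa.

17.6 MPa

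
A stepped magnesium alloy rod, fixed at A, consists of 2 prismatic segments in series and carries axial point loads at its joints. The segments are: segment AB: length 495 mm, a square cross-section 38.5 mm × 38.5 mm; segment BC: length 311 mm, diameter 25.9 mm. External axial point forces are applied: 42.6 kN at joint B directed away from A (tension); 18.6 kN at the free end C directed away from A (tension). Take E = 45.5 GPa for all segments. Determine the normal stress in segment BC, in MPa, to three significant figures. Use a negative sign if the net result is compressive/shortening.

35.3 MPa

Internal axial forces (sectioning from the free end, tension +): N_BC = 18.6 kN, N_AB = 61.2 kN.
A_BC = 526.9 mm².
σ_BC = N_BC/A_BC = 18600/526.9 = 35.3 MPa.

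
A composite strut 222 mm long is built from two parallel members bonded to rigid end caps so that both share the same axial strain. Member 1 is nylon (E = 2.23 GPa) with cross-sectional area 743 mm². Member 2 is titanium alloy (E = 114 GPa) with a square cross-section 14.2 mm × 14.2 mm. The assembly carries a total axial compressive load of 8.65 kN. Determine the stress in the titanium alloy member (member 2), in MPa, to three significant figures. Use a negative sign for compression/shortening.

-40.0 MPa

A_2 = 201.6 mm².
Equal strain + equilibrium ⇒ each member carries load in proportion to AE: A₁E₁ = 1657000 N, A₂E₂ = 22990000 N, ΣAE = 24640000 N.
σ₂ = P·E₂/ΣAE = -8650·114000/24640000 = -40.01 MPa.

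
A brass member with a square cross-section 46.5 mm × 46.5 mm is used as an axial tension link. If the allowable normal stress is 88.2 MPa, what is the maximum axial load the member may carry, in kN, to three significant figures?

191 kN

A = 2162 mm².
P_max = σ_allow · A = 88.2 · 2162 = 190700 N = 190.7 kN.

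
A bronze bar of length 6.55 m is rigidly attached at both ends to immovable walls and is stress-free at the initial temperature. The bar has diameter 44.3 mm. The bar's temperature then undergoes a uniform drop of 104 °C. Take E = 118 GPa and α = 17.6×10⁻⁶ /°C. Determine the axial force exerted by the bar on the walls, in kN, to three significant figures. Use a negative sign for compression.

333 kN

Free thermal expansion αLΔT = 17.6e-6 · 6550 · -104 = -11.99 mm.
The walls impose strain ε = −(-11.99)/6550 = 1.8304e-03; σ = Eε = 118000 · 1.8304e-03 = 216 MPa.
Wall reaction R = σ·A = 216·1541 = 332900 N = 332.9 kN.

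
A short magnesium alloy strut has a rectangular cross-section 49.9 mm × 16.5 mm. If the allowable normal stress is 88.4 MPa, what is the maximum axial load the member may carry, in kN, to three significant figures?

72.8 kN

A = 823.4 mm².
P_max = σ_allow · A = 88.4 · 823.4 = 72780 N = 72.78 kN.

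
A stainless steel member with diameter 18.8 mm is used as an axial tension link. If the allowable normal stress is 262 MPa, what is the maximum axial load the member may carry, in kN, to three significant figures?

72.7 kN

A = 277.6 mm².
P_max = σ_allow · A = 262 · 277.6 = 72730 N = 72.73 kN.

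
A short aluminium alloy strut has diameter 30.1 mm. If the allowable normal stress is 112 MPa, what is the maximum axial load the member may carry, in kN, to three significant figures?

A = 711.6 mm².
P_max = σ_allow · A = 112 · 711.6 = 79700 N = 79.7 kN.

79.7 kN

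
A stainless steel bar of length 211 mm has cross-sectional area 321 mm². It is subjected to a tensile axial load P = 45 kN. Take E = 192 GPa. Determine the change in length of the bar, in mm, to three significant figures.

0.154 mm

δ_mech = NL/(AE) = 45000·211/(321·192000) = 0.1541 mm.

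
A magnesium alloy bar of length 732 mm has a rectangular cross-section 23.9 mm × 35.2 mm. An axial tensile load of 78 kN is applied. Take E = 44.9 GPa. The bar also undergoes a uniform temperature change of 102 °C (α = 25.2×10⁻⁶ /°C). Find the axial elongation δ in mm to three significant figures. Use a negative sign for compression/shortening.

A = 841.3 mm².
δ_mech = NL/(AE) = 78000·732/(841.3·44900) = 1.512 mm.
δ_thermal = αLΔT = 25.2e-6·732·102 = 1.882 mm.
δ = δ_mech + δ_thermal = 3.393 mm.

3.39 mm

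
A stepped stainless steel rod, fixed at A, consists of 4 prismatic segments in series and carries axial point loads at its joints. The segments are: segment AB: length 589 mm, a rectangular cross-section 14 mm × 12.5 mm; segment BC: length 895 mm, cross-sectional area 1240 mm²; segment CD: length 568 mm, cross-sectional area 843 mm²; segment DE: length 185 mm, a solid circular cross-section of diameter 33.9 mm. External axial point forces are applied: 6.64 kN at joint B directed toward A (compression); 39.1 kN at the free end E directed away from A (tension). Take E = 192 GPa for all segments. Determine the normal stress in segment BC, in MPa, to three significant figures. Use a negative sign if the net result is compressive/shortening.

Internal axial forces (sectioning from the free end, tension +): N_DE = 39.1 kN, N_CD = 39.1 kN, N_BC = 39.1 kN, N_AB = 32.46 kN.
σ_BC = N_BC/A_BC = 39100/1240 = 31.53 MPa.

31.5 MPa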